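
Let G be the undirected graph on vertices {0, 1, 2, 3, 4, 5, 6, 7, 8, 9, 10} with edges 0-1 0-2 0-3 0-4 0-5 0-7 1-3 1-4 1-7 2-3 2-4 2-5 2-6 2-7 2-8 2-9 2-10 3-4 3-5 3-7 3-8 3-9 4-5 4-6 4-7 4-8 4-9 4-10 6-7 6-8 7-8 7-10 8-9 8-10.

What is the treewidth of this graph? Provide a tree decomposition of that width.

Treewidth 4.
One optimal decomposition is:
Bags: B1 = {0, 2, 3, 4, 7}  B2 = {2, 3, 4, 7, 8}  B3 = {0, 2, 3, 4, 5}  B4 = {2, 4, 7, 8, 10}  B5 = {0, 1, 3, 4, 7}  B6 = {2, 4, 6, 7, 8}  B7 = {2, 3, 4, 8, 9}
Tree: B1–B2, B1–B3, B2–B4, B1–B5, B2–B6, B2–B7

The largest bag has 5 vertices, giving width 4; this decomposition certifies tw(G) ≤ 4. On the other hand G contains the 5-clique {0, 1, 3, 4, 7}. A clique must lie in a single bag of any decomposition, so no decomposition can have width below 4. Combining the bounds, tw(G) = 4.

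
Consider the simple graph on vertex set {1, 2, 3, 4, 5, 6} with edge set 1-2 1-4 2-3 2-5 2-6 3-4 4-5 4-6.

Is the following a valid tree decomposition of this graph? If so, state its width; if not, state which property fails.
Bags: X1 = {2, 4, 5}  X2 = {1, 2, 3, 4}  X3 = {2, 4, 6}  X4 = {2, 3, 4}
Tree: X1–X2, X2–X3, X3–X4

No — bags containing vertex 3 are not connected in the tree.

A tree decomposition must satisfy three properties: every vertex lies in some bag; for every edge, both endpoints lie together in some bag; and for every vertex, the bags containing it form a connected subtree. Here bags containing vertex 3 are not connected in the tree, so the decomposition is invalid.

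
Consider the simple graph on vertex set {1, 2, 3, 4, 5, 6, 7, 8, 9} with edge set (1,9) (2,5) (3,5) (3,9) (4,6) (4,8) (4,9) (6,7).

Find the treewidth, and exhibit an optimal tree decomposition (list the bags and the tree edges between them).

Treewidth 1.
Bags: B1 = {3, 9}  B2 = {3, 5}  B3 = {4, 9}  B4 = {4, 6}  B5 = {4, 8}  B6 = {6, 7}  B7 = {2, 5}  B8 = {1, 9}
Tree: B1–B2, B1–B3, B3–B4, B3–B5, B4–B6, B2–B7, B1–B8

Each bag holds 2 vertices, so the decomposition has width 1, which upper-bounds the treewidth. Since G has at least one edge (e.g. 9–3), it is not an edgeless graph, so tw(G) ≥ 1. Combining the bounds, tw(G) = 1.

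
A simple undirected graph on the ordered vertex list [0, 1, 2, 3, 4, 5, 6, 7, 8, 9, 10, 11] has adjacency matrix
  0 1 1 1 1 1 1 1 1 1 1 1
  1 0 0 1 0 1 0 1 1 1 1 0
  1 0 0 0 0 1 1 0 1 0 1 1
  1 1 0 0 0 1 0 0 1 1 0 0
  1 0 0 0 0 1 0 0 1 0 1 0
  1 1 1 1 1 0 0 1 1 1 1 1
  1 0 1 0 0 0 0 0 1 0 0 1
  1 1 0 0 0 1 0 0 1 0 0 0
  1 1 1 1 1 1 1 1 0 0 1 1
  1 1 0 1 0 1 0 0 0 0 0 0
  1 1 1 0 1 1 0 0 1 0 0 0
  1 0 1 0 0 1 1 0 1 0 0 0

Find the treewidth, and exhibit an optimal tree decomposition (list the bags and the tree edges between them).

Treewidth 4.
One optimal decomposition is:
Bags: B1 = {0, 2, 6, 8, 11}  B2 = {0, 2, 5, 8, 11}  B3 = {0, 2, 5, 8, 10}  B4 = {0, 1, 5, 8, 10}  B5 = {0, 1, 3, 5, 8}  B6 = {0, 4, 5, 8, 10}  B7 = {0, 1, 5, 7, 8}  B8 = {0, 1, 3, 5, 9}
Tree: B1–B2, B2–B3, B3–B4, B4–B5, B3–B6, B5–B7, B5–B8

Every bag has size at most 5, so the width is 5 − 1 = 4 and tw(G) ≤ 4. Conversely, {0, 1, 5, 8, 10} is a clique of size 5, and the vertices of any clique must share a bag in every tree decomposition; so some bag has ≥ 5 vertices and tw(G) ≥ 4. Combining the bounds, tw(G) = 4.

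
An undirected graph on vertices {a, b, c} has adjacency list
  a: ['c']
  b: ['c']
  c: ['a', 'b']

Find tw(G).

A width-1 tree decomposition is:
Bags: B1 = {a, c}  B2 = {b, c}
Tree: B1–B2
The largest bag has 2 vertices, giving width 1; this decomposition certifies tw(G) ≤ 1. Since G has at least one edge (e.g. c–a), it is not an edgeless graph, so tw(G) ≥ 1. Combining the bounds, tw(G) = 1.

1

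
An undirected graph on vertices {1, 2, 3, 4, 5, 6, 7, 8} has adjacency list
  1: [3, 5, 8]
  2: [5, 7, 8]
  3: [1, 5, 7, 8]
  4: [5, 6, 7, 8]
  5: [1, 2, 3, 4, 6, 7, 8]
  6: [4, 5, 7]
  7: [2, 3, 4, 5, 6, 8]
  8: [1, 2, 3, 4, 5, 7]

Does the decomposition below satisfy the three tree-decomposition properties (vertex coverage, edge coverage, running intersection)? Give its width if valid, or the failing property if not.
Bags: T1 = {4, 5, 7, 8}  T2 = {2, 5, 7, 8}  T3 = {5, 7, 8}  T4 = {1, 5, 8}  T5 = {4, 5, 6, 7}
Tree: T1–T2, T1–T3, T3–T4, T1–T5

No — vertex 3 appears in no bag.

A tree decomposition must satisfy three properties: every vertex lies in some bag; for every edge, both endpoints lie together in some bag; and for every vertex, the bags containing it form a connected subtree. Here vertex 3 appears in no bag, so the decomposition is invalid.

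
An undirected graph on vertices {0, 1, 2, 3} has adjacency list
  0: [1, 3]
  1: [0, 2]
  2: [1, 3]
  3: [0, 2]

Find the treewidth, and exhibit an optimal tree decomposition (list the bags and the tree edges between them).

Each bag holds 3 vertices, so the decomposition has width 2, which upper-bounds the treewidth. Since 3–0–1–2–3 is a cycle in G, G is not acyclic. Forests are exactly the graphs of treewidth ≤ 1, so tw(G) ≥ 2. Combining the bounds, tw(G) = 2.

Treewidth 2.
One such decomposition:
Bags: B1 = {0, 1, 3}  B2 = {1, 2, 3}
Tree: B1–B2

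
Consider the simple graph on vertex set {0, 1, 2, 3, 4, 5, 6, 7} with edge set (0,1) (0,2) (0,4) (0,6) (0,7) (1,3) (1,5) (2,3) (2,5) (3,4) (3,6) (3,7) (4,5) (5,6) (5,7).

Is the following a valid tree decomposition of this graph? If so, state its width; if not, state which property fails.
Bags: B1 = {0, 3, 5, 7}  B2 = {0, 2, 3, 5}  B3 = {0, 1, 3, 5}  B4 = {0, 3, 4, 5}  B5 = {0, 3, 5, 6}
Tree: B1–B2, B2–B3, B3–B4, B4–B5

Yes; width 3.

Every vertex of G appears in some bag (union = {0, 1, 2, 3, 4, 5, 6, 7}); every edge is covered by a bag; and for each vertex v the set of bags containing v is connected in the bag tree. The decomposition is therefore valid. The largest bag has 4 vertices, so the width is 3.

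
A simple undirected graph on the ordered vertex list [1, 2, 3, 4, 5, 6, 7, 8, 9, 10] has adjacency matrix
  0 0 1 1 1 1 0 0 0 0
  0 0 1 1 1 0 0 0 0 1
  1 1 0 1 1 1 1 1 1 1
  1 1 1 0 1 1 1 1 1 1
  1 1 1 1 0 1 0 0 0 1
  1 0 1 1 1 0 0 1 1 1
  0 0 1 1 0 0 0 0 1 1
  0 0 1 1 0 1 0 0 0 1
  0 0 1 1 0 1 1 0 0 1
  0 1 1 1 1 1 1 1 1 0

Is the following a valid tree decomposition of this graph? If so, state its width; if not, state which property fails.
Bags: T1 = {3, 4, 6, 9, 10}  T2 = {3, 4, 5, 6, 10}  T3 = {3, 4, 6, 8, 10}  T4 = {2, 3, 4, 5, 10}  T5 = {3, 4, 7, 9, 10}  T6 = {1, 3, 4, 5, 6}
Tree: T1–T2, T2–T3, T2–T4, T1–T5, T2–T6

Yes; width 4.

Vertex coverage: the bags together contain {1, 2, 3, 4, 5, 6, 7, 8, 9, 10}, the full vertex set. Edge coverage: each edge of G has both endpoints in at least one bag. Running intersection: for every vertex, the bags containing it form a connected subtree. All three properties hold, so this is a valid tree decomposition of width max|bag| − 1 = 4, and hence tw(G) ≤ 4.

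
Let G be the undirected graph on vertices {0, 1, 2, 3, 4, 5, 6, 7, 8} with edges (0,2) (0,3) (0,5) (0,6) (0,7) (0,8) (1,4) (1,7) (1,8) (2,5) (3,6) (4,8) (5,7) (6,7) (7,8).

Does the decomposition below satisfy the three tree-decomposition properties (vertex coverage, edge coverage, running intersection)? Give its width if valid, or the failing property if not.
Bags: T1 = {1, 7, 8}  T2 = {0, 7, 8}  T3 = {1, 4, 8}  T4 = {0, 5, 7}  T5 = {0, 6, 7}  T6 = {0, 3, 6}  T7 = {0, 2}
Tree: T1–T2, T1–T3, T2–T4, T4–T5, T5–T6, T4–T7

A tree decomposition must satisfy three properties: every vertex lies in some bag; for every edge, both endpoints lie together in some bag; and for every vertex, the bags containing it form a connected subtree. Here edge (5,2) lies in no bag, so the decomposition is invalid.

No — edge (5,2) lies in no bag.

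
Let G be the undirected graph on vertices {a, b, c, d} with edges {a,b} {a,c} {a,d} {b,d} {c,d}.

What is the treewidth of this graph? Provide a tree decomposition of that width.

Treewidth 2.
One optimal decomposition is:
Bags: B1 = {a, c, d}  B2 = {a, b, d}
Tree: B1–B2

The largest bag has 3 vertices, giving width 2; this decomposition certifies tw(G) ≤ 2. For the lower bound, the 3 vertices {a, c, d} are pairwise adjacent, and any tree decomposition puts a clique entirely inside one bag — forcing width ≥ 2. Therefore the treewidth is 2.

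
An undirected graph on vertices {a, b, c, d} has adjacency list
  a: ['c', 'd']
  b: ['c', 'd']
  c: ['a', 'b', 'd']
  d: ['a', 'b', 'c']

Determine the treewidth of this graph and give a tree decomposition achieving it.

Every bag has size at most 3, so the width is 3 − 1 = 2 and tw(G) ≤ 2. Conversely, {a, c, d} is a clique of size 3, and the vertices of any clique must share a bag in every tree decomposition; so some bag has ≥ 3 vertices and tw(G) ≥ 2. The upper and lower bounds meet at 2, so that is the treewidth.

Treewidth 2.
One optimal decomposition is:
Bags: B1 = {a, c, d}  B2 = {b, c, d}
Tree: B1–B2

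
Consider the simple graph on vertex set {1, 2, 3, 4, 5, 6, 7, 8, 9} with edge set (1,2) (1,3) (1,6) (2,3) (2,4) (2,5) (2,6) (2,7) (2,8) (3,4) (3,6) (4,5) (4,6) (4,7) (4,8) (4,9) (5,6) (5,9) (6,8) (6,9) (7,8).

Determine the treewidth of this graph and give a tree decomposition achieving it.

Every bag has size at most 4, so the width is 4 − 1 = 3 and tw(G) ≤ 3. On the other hand G contains the 4-clique {4, 5, 6, 9}. A clique must lie in a single bag of any decomposition, so no decomposition can have width below 3. The upper and lower bounds meet at 3, so that is the treewidth.

Treewidth 3.
One such decomposition:
Bags: B1 = {2, 4, 5, 6}  B2 = {2, 4, 6, 8}  B3 = {2, 4, 7, 8}  B4 = {2, 3, 4, 6}  B5 = {1, 2, 3, 6}  B6 = {4, 5, 6, 9}
Tree: B1–B2, B2–B3, B2–B4, B4–B5, B1–B6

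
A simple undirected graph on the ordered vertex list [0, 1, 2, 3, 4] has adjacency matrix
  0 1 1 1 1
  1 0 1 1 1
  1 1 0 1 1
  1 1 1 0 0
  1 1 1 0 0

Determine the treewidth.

3

A width-3 tree decomposition is:
Bags: B1 = {0, 1, 2, 4}  B2 = {0, 1, 2, 3}
Tree: B1–B2
Every bag has size at most 4, so the width is 4 − 1 = 3 and tw(G) ≤ 3. Conversely, {0, 1, 2, 3} is a clique of size 4, and the vertices of any clique must share a bag in every tree decomposition; so some bag has ≥ 4 vertices and tw(G) ≥ 3. Hence tw(G) = 3 exactly.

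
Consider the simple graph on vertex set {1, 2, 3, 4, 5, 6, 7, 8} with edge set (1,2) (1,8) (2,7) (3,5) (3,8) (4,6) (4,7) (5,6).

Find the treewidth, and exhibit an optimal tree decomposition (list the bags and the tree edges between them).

Treewidth 2.
Bags: B1 = {3, 5, 8}  B2 = {5, 6, 8}  B3 = {4, 6, 8}  B4 = {4, 7, 8}  B5 = {2, 7, 8}  B6 = {1, 2, 8}
Tree: B1–B2, B2–B3, B3–B4, B4–B5, B5–B6

The largest bag has 3 vertices, giving width 2; this decomposition certifies tw(G) ≤ 2. For the lower bound, G contains the cycle 8–3–5–6–4–7–2–1–8, so G is not a forest; only forests have treewidth ≤ 1, hence tw(G) ≥ 2. Combining the bounds, tw(G) = 2.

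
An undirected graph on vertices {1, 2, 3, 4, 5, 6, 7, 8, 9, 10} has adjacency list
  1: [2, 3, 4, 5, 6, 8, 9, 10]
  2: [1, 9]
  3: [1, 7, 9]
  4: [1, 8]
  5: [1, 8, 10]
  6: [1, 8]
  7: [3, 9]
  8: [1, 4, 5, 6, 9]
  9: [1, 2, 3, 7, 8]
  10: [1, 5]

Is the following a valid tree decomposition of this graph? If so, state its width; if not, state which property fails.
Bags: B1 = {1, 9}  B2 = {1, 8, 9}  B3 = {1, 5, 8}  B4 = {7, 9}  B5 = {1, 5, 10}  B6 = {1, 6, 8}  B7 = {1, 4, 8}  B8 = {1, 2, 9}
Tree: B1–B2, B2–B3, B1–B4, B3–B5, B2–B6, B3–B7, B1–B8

No — vertex 3 appears in no bag.

A tree decomposition must satisfy three properties: every vertex lies in some bag; for every edge, both endpoints lie together in some bag; and for every vertex, the bags containing it form a connected subtree. Here vertex 3 appears in no bag, so the decomposition is invalid.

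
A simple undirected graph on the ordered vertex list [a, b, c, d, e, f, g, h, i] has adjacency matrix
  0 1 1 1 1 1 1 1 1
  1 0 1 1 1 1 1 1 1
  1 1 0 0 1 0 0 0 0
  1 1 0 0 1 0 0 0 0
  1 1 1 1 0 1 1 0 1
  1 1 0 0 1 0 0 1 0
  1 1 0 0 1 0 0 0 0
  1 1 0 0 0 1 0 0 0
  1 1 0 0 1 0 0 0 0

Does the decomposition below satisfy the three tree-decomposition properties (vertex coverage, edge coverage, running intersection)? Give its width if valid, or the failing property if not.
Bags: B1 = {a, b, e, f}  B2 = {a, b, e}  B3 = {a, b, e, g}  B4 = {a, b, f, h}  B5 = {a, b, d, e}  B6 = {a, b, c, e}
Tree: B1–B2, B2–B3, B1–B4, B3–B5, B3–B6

A tree decomposition must satisfy three properties: every vertex lies in some bag; for every edge, both endpoints lie together in some bag; and for every vertex, the bags containing it form a connected subtree. Here vertex i appears in no bag, so the decomposition is invalid.

No — vertex i appears in no bag.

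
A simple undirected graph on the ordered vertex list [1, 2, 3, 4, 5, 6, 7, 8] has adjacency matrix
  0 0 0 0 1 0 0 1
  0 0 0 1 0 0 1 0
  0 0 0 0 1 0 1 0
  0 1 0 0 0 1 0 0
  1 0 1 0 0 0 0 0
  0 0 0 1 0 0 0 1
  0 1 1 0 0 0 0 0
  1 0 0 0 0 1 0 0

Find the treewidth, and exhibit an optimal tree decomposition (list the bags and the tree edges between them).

Treewidth 2.
One optimal decomposition is:
Bags: B1 = {2, 4, 7}  B2 = {4, 6, 7}  B3 = {6, 7, 8}  B4 = {1, 7, 8}  B5 = {1, 5, 7}  B6 = {3, 5, 7}
Tree: B1–B2, B2–B3, B3–B4, B4–B5, B5–B6

The largest bag has 3 vertices, giving width 2; this decomposition certifies tw(G) ≤ 2. For the lower bound, G contains the cycle 7–2–4–6–8–1–5–3–7, so G is not a forest; only forests have treewidth ≤ 1, hence tw(G) ≥ 2. Combining the bounds, tw(G) = 2.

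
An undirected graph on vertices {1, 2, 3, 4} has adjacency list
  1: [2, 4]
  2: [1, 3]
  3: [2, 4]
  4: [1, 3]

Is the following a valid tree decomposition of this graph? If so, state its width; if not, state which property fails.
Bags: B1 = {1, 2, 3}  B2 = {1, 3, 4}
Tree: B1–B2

Yes; width 2.

Every vertex of G appears in some bag (union = {1, 2, 3, 4}); every edge is covered by a bag; and for each vertex v the set of bags containing v is connected in the bag tree. The decomposition is therefore valid. The largest bag has 3 vertices, so the width is 2.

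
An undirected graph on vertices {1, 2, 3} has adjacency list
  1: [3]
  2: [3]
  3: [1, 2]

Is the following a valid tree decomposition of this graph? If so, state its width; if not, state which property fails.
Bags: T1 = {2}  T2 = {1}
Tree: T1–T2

A tree decomposition must satisfy three properties: every vertex lies in some bag; for every edge, both endpoints lie together in some bag; and for every vertex, the bags containing it form a connected subtree. Here vertex 3 appears in no bag, so the decomposition is invalid.

No — vertex 3 appears in no bag.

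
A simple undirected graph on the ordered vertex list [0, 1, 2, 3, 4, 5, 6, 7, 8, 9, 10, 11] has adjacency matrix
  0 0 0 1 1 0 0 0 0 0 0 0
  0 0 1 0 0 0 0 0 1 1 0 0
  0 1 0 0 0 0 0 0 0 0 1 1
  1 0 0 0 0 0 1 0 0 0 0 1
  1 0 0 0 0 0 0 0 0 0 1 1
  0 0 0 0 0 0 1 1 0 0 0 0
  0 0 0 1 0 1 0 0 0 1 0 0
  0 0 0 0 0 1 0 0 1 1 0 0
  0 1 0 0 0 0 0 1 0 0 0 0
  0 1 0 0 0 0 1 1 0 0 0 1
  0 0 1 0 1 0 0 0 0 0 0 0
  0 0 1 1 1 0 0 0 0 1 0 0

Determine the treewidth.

A width-3 tree decomposition is:
Bags: B1 = {5, 6, 7, 8}  B2 = {6, 7, 8, 9}  B3 = {1, 6, 8, 9}  B4 = {1, 3, 6, 9}  B5 = {1, 3, 9, 11}  B6 = {1, 2, 3, 11}  B7 = {0, 2, 3, 11}  B8 = {0, 2, 4, 11}  B9 = {0, 2, 4, 10}
Tree: B1–B2, B2–B3, B3–B4, B4–B5, B5–B6, B6–B7, B7–B8, B8–B9
Every bag has size at most 4, so the width is 4 − 1 = 3 and tw(G) ≤ 3. For the lower bound: the 4 vertex sets {5,7,8}, {6}, {9}, {1,2,3,11} are disjoint, each induces a connected subgraph, and every pair is joined by at least one edge of G. Contracting each set to a single vertex therefore yields K_{4} as a minor, and since treewidth is minor-monotone, tw(G) ≥ tw(K_{4}) = 3. Combining the bounds, tw(G) = 3.

3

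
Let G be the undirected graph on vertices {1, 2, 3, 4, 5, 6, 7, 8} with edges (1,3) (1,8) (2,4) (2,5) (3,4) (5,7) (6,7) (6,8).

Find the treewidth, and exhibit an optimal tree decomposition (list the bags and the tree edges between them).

Treewidth 2.
Bags: B1 = {1, 6, 8}  B2 = {1, 3, 6}  B3 = {3, 4, 6}  B4 = {2, 4, 6}  B5 = {2, 5, 6}  B6 = {5, 6, 7}
Tree: B1–B2, B2–B3, B3–B4, B4–B5, B5–B6

Every bag has size at most 3, so the width is 3 − 1 = 2 and tw(G) ≤ 2. For the lower bound, G contains the cycle 6–8–1–3–4–2–5–7–6, so G is not a forest; only forests have treewidth ≤ 1, hence tw(G) ≥ 2. Therefore the treewidth is 2.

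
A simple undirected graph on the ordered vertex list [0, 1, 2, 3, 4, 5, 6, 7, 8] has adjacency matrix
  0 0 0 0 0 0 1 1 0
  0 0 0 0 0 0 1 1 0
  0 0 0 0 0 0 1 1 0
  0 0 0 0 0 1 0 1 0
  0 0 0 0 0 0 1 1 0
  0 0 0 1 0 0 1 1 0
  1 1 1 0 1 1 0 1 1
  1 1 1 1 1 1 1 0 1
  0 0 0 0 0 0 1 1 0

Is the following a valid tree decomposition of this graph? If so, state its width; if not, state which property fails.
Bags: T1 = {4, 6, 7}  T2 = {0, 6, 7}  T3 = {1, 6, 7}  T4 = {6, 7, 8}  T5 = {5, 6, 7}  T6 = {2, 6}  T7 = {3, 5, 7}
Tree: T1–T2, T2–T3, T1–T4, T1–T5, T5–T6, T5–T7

No — edge (7,2) lies in no bag.

A tree decomposition must satisfy three properties: every vertex lies in some bag; for every edge, both endpoints lie together in some bag; and for every vertex, the bags containing it form a connected subtree. Here edge (7,2) lies in no bag, so the decomposition is invalid.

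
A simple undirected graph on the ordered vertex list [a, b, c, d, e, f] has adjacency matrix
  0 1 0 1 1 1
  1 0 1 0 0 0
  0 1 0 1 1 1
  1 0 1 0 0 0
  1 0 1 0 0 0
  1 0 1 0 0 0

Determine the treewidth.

A width-2 tree decomposition is:
Bags: B1 = {a, c, d}  B2 = {a, c, e}  B3 = {a, c, f}  B4 = {a, b, c}
Tree: B1–B2, B2–B3, B3–B4
Every bag has size at most 3, so the width is 3 − 1 = 2 and tw(G) ≤ 2. The edges c–d–a–e–c form a cycle, so G is not a tree and its treewidth is at least 2. Combining the bounds, tw(G) = 2.

2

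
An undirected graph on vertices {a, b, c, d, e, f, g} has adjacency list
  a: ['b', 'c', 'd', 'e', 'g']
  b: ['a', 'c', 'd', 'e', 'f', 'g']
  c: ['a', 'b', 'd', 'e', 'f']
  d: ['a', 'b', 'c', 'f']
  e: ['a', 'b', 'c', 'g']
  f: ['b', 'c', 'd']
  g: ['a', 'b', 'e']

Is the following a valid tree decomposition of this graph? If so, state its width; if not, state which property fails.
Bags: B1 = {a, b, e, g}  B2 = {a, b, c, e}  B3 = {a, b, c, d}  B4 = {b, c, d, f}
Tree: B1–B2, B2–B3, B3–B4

Yes; width 3.

Checking the three conditions: (i) the bags cover all of {a, b, c, d, e, f, g}; (ii) for each edge, some bag contains both endpoints; (iii) the bags containing any fixed vertex form a subtree. All hold, so the decomposition is valid with width 4 − 1 = 3.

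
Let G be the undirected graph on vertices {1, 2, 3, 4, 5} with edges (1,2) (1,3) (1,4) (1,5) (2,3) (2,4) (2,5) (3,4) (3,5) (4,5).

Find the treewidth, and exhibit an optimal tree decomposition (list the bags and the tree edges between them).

Treewidth 4.
One such decomposition:
Bags: B1 = {1, 2, 3, 4, 5}
Tree: (single bag)

With just one bag of size 5, the width is 5 − 1 = 4, so tw(G) ≤ 4. For the lower bound, the 5 vertices {1, 2, 3, 4, 5} are pairwise adjacent, and any tree decomposition puts a clique entirely inside one bag — forcing width ≥ 4. Therefore the treewidth is 4.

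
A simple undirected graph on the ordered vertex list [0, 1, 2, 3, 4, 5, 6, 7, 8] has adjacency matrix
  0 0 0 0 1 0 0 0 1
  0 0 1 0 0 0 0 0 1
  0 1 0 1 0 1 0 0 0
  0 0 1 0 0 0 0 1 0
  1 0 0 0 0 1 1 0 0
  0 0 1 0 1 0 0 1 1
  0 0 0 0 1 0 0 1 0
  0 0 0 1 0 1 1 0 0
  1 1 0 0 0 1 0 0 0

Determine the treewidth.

A width-3 tree decomposition is:
Bags: B1 = {0, 1, 2, 8}  B2 = {0, 2, 5, 8}  B3 = {0, 2, 4, 5}  B4 = {2, 3, 4, 5}  B5 = {3, 4, 5, 7}  B6 = {3, 4, 6, 7}
Tree: B1–B2, B2–B3, B3–B4, B4–B5, B5–B6
Each bag holds 4 vertices, so the decomposition has width 3, which upper-bounds the treewidth. For the lower bound: the 4 vertex sets {0,1,8}, {2}, {5}, {3,4,6,7} are disjoint, each induces a connected subgraph, and every pair is joined by at least one edge of G. Contracting each set to a single vertex therefore yields K_{4} as a minor, and since treewidth is minor-monotone, tw(G) ≥ tw(K_{4}) = 3. Therefore the treewidth is 3.

3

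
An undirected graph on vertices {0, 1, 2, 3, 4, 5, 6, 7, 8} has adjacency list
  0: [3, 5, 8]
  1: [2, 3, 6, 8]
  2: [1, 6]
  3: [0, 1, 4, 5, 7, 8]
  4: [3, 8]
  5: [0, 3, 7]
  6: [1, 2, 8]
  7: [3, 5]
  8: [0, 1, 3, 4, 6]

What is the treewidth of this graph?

2

A width-2 tree decomposition is:
Bags: B1 = {0, 3, 8}  B2 = {0, 3, 5}  B3 = {3, 5, 7}  B4 = {3, 4, 8}  B5 = {1, 3, 8}  B6 = {1, 6, 8}  B7 = {1, 2, 6}
Tree: B1–B2, B2–B3, B1–B4, B4–B5, B5–B6, B6–B7
Each bag holds 3 vertices, so the decomposition has width 2, which upper-bounds the treewidth. On the other hand G contains the 3-clique {1, 2, 6}. A clique must lie in a single bag of any decomposition, so no decomposition can have width below 2. Therefore the treewidth is 2.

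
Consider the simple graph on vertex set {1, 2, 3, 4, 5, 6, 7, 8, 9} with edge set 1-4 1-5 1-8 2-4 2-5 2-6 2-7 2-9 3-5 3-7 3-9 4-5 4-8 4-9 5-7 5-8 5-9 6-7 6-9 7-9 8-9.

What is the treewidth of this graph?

A width-3 tree decomposition is:
Bags: B1 = {2, 4, 5, 9}  B2 = {2, 5, 7, 9}  B3 = {2, 6, 7, 9}  B4 = {3, 5, 7, 9}  B5 = {4, 5, 8, 9}  B6 = {1, 4, 5, 8}
Tree: B1–B2, B2–B3, B2–B4, B1–B5, B5–B6
Every bag has size at most 4, so the width is 4 − 1 = 3 and tw(G) ≤ 3. Conversely, {1, 4, 5, 8} is a clique of size 4, and the vertices of any clique must share a bag in every tree decomposition; so some bag has ≥ 4 vertices and tw(G) ≥ 3. Hence tw(G) = 3 exactly.

3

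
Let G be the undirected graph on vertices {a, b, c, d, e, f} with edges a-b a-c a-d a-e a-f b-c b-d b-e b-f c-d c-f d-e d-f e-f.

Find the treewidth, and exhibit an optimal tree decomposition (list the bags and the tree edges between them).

Treewidth 4.
One optimal decomposition is:
Bags: B1 = {a, b, d, e, f}  B2 = {a, b, c, d, f}
Tree: B1–B2

Each bag holds 5 vertices, so the decomposition has width 4, which upper-bounds the treewidth. For the lower bound, the 5 vertices {a, b, d, e, f} are pairwise adjacent, and any tree decomposition puts a clique entirely inside one bag — forcing width ≥ 4. The upper and lower bounds meet at 4, so that is the treewidth.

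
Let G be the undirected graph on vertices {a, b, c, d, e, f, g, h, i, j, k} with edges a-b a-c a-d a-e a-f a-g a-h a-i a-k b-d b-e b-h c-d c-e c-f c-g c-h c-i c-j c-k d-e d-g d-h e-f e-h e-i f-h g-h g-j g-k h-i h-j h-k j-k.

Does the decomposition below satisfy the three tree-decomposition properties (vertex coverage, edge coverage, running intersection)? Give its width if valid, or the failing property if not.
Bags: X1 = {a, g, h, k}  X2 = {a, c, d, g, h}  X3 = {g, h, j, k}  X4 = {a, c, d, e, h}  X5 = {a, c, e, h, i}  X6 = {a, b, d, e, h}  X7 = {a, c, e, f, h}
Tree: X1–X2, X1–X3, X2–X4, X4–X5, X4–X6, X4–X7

A tree decomposition must satisfy three properties: every vertex lies in some bag; for every edge, both endpoints lie together in some bag; and for every vertex, the bags containing it form a connected subtree. Here edge (c,k) lies in no bag, so the decomposition is invalid.

No — edge (c,k) lies in no bag.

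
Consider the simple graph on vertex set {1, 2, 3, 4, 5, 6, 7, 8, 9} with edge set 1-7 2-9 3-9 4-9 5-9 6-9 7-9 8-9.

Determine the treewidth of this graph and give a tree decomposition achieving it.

Treewidth 1.
One optimal decomposition is:
Bags: B1 = {4, 9}  B2 = {7, 9}  B3 = {3, 9}  B4 = {6, 9}  B5 = {2, 9}  B6 = {5, 9}  B7 = {8, 9}  B8 = {1, 7}
Tree: B1–B2, B2–B3, B2–B4, B2–B5, B3–B6, B6–B7, B2–B8

Every bag has size at most 2, so the width is 2 − 1 = 1 and tw(G) ≤ 1. G has an edge, so its treewidth is at least 1. Combining the bounds, tw(G) = 1.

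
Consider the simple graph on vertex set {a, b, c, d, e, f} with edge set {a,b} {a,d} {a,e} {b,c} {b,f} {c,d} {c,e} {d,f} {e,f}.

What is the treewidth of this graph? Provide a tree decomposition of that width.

Treewidth 3.
One optimal decomposition is:
Bags: B1 = {a, b, c, f}  B2 = {a, c, d, f}  B3 = {a, c, e, f}
Tree: B1–B2, B2–B3

Each bag holds 4 vertices, so the decomposition has width 3, which upper-bounds the treewidth. For the lower bound: the 4 vertex sets {b,c}, {a,d}, {f}, {e} are disjoint, each induces a connected subgraph, and every pair is joined by at least one edge of G. Contracting each set to a single vertex therefore yields K_{4} as a minor, and since treewidth is minor-monotone, tw(G) ≥ tw(K_{4}) = 3. Combining the bounds, tw(G) = 3.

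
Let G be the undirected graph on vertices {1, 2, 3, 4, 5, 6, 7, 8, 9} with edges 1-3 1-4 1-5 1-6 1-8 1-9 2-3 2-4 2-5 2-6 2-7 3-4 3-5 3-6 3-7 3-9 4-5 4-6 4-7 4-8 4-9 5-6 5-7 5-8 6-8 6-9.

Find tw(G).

A width-4 tree decomposition is:
Bags: B1 = {2, 3, 4, 5, 7}  B2 = {2, 3, 4, 5, 6}  B3 = {1, 3, 4, 5, 6}  B4 = {1, 4, 5, 6, 8}  B5 = {1, 3, 4, 6, 9}
Tree: B1–B2, B2–B3, B3–B4, B3–B5
Each bag holds 5 vertices, so the decomposition has width 4, which upper-bounds the treewidth. For the lower bound, the 5 vertices {1, 4, 5, 6, 8} are pairwise adjacent, and any tree decomposition puts a clique entirely inside one bag — forcing width ≥ 4. The upper and lower bounds meet at 4, so that is the treewidth.

4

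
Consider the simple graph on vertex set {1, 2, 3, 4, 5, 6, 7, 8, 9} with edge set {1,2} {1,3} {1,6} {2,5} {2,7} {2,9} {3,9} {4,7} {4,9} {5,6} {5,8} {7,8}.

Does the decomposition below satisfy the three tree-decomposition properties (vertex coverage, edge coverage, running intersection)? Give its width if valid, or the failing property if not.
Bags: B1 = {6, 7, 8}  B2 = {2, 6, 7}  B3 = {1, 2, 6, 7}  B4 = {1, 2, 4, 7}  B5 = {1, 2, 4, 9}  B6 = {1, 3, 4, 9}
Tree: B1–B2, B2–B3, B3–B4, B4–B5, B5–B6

No — vertex 5 appears in no bag.

A tree decomposition must satisfy three properties: every vertex lies in some bag; for every edge, both endpoints lie together in some bag; and for every vertex, the bags containing it form a connected subtree. Here vertex 5 appears in no bag, so the decomposition is invalid.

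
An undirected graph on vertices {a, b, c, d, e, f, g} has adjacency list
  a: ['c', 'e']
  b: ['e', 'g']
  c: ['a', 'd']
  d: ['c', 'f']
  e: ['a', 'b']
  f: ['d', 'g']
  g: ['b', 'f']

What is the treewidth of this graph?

A width-2 tree decomposition is:
Bags: B1 = {b, e, g}  B2 = {e, f, g}  B3 = {d, e, f}  B4 = {c, d, e}  B5 = {a, c, e}
Tree: B1–B2, B2–B3, B3–B4, B4–B5
The largest bag has 3 vertices, giving width 2; this decomposition certifies tw(G) ≤ 2. The edges e–b–g–f–d–c–a–e form a cycle, so G is not a tree and its treewidth is at least 2. Therefore the treewidth is 2.

2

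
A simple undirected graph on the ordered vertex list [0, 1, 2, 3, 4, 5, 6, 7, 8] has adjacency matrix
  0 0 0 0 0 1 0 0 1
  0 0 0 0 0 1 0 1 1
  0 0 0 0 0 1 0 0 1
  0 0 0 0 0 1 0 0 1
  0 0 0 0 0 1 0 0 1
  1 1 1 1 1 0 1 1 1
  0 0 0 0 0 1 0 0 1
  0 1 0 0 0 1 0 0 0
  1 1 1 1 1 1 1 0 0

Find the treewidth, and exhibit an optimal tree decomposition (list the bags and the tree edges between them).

The largest bag has 3 vertices, giving width 2; this decomposition certifies tw(G) ≤ 2. Conversely, {0, 5, 8} is a clique of size 3, and the vertices of any clique must share a bag in every tree decomposition; so some bag has ≥ 3 vertices and tw(G) ≥ 2. The upper and lower bounds meet at 2, so that is the treewidth.

Treewidth 2.
Bags: B1 = {1, 5, 8}  B2 = {0, 5, 8}  B3 = {1, 5, 7}  B4 = {5, 6, 8}  B5 = {3, 5, 8}  B6 = {4, 5, 8}  B7 = {2, 5, 8}
Tree: B1–B2, B1–B3, B1–B4, B2–B5, B5–B6, B4–B7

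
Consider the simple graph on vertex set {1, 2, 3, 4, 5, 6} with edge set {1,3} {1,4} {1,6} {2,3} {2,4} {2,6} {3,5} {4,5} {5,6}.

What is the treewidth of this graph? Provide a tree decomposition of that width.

Treewidth 3.
One such decomposition:
Bags: B1 = {1, 2, 4, 5}  B2 = {1, 2, 3, 5}  B3 = {1, 2, 5, 6}
Tree: B1–B2, B2–B3

The largest bag has 4 vertices, giving width 3; this decomposition certifies tw(G) ≤ 3. For the lower bound: the 4 vertex sets {2,4}, {3,5}, {1}, {6} are disjoint, each induces a connected subgraph, and every pair is joined by at least one edge of G. Contracting each set to a single vertex therefore yields K_{4} as a minor, and since treewidth is minor-monotone, tw(G) ≥ tw(K_{4}) = 3. Therefore the treewidth is 3.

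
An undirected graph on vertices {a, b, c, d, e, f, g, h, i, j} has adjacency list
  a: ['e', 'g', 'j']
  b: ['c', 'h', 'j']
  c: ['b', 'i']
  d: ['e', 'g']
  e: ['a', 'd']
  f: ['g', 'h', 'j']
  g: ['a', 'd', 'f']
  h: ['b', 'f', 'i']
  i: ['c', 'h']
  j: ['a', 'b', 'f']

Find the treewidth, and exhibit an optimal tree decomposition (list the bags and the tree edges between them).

Each bag holds 3 vertices, so the decomposition has width 2, which upper-bounds the treewidth. The edges e–d–g–a–e form a cycle, so G is not a tree and its treewidth is at least 2. Combining the bounds, tw(G) = 2.

Treewidth 2.
One optimal decomposition is:
Bags: B1 = {a, d, e}  B2 = {a, d, g}  B3 = {a, g, j}  B4 = {f, g, j}  B5 = {b, f, j}  B6 = {b, f, h}  B7 = {b, c, h}  B8 = {c, h, i}
Tree: B1–B2, B2–B3, B3–B4, B4–B5, B5–B6, B6–B7, B7–B8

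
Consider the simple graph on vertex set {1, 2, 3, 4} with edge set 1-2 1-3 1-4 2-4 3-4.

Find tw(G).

A width-2 tree decomposition is:
Bags: B1 = {1, 3, 4}  B2 = {1, 2, 4}
Tree: B1–B2
Every bag has size at most 3, so the width is 3 − 1 = 2 and tw(G) ≤ 2. For the lower bound, the 3 vertices {1, 2, 4} are pairwise adjacent, and any tree decomposition puts a clique entirely inside one bag — forcing width ≥ 2. The upper and lower bounds meet at 2, so that is the treewidth.

2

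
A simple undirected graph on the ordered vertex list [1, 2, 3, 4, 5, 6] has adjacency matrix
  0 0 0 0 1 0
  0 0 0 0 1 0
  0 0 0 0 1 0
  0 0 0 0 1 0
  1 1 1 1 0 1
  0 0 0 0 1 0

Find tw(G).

A width-1 tree decomposition is:
Bags: B1 = {5, 6}  B2 = {2, 5}  B3 = {3, 5}  B4 = {1, 5}  B5 = {4, 5}
Tree: B1–B2, B2–B3, B2–B4, B2–B5
Each bag holds 2 vertices, so the decomposition has width 1, which upper-bounds the treewidth. Since G has at least one edge (e.g. 6–5), it is not an edgeless graph, so tw(G) ≥ 1. Combining the bounds, tw(G) = 1.

1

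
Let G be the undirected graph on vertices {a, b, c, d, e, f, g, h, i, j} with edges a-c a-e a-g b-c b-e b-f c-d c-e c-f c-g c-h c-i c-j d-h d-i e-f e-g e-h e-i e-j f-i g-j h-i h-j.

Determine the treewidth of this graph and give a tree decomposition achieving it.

The largest bag has 4 vertices, giving width 3; this decomposition certifies tw(G) ≤ 3. For the lower bound, the 4 vertices {c, d, h, i} are pairwise adjacent, and any tree decomposition puts a clique entirely inside one bag — forcing width ≥ 3. Combining the bounds, tw(G) = 3.

Treewidth 3.
One such decomposition:
Bags: B1 = {c, e, h, i}  B2 = {c, e, h, j}  B3 = {c, d, h, i}  B4 = {c, e, g, j}  B5 = {c, e, f, i}  B6 = {b, c, e, f}  B7 = {a, c, e, g}
Tree: B1–B2, B1–B3, B2–B4, B1–B5, B5–B6, B4–B7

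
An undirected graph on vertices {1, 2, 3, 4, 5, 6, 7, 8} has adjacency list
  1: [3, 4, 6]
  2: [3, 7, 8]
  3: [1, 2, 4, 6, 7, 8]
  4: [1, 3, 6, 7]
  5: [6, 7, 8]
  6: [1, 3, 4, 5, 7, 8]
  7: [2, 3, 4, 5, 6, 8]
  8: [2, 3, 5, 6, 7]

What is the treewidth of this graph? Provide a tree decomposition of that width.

Every bag has size at most 4, so the width is 4 − 1 = 3 and tw(G) ≤ 3. Conversely, {2, 3, 7, 8} is a clique of size 4, and the vertices of any clique must share a bag in every tree decomposition; so some bag has ≥ 4 vertices and tw(G) ≥ 3. The upper and lower bounds meet at 3, so that is the treewidth.

Treewidth 3.
Bags: B1 = {1, 3, 4, 6}  B2 = {3, 4, 6, 7}  B3 = {3, 6, 7, 8}  B4 = {5, 6, 7, 8}  B5 = {2, 3, 7, 8}
Tree: B1–B2, B2–B3, B3–B4, B3–B5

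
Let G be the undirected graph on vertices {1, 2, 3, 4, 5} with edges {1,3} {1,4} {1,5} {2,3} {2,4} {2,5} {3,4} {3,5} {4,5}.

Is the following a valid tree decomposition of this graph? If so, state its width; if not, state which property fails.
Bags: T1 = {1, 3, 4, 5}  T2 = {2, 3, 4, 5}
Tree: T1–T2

Yes; width 3.

Vertex coverage: the bags together contain {1, 2, 3, 4, 5}, the full vertex set. Edge coverage: each edge of G has both endpoints in at least one bag. Running intersection: for every vertex, the bags containing it form a connected subtree. All three properties hold, so this is a valid tree decomposition of width max|bag| − 1 = 3, and hence tw(G) ≤ 3.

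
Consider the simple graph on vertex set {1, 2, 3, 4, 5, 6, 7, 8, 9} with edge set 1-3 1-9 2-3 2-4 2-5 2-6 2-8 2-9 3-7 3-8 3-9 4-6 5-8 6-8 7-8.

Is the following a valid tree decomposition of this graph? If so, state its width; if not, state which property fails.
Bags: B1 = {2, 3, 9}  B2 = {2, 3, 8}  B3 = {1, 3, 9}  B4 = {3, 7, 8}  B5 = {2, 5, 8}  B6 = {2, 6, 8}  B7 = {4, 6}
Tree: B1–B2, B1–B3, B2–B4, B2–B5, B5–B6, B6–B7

No — edge (2,4) lies in no bag.

A tree decomposition must satisfy three properties: every vertex lies in some bag; for every edge, both endpoints lie together in some bag; and for every vertex, the bags containing it form a connected subtree. Here edge (2,4) lies in no bag, so the decomposition is invalid.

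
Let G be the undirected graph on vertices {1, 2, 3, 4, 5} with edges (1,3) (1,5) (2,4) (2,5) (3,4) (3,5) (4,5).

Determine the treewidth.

A width-2 tree decomposition is:
Bags: B1 = {1, 3, 5}  B2 = {3, 4, 5}  B3 = {2, 4, 5}
Tree: B1–B2, B2–B3
Every bag has size at most 3, so the width is 3 − 1 = 2 and tw(G) ≤ 2. On the other hand G contains the 3-clique {2, 4, 5}. A clique must lie in a single bag of any decomposition, so no decomposition can have width below 2. The upper and lower bounds meet at 2, so that is the treewidth.

2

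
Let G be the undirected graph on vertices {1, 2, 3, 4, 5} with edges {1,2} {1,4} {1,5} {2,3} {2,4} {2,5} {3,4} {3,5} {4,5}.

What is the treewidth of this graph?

3

A width-3 tree decomposition is:
Bags: B1 = {1, 2, 4, 5}  B2 = {2, 3, 4, 5}
Tree: B1–B2
Each bag holds 4 vertices, so the decomposition has width 3, which upper-bounds the treewidth. On the other hand G contains the 4-clique {1, 2, 4, 5}. A clique must lie in a single bag of any decomposition, so no decomposition can have width below 3. Therefore the treewidth is 3.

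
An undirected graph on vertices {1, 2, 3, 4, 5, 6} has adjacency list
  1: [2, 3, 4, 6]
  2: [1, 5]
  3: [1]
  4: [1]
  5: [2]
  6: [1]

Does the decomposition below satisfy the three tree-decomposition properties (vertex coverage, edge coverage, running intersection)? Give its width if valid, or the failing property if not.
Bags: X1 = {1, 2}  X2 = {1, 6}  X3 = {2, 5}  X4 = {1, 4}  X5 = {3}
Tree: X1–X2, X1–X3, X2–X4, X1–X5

A tree decomposition must satisfy three properties: every vertex lies in some bag; for every edge, both endpoints lie together in some bag; and for every vertex, the bags containing it form a connected subtree. Here edge (1,3) lies in no bag, so the decomposition is invalid.

No — edge (1,3) lies in no bag.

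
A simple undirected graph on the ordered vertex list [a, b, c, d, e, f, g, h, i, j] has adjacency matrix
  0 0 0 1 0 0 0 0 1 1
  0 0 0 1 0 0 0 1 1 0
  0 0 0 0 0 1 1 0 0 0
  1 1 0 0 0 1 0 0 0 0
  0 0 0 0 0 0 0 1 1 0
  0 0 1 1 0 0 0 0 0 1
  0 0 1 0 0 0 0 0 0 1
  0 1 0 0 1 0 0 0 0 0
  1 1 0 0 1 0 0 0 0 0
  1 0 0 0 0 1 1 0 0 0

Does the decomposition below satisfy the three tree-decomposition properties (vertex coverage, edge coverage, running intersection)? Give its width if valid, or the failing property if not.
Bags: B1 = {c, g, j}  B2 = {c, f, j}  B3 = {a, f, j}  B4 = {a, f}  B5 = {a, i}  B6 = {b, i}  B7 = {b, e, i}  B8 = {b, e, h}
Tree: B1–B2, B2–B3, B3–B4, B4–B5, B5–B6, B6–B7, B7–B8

No — vertex d appears in no bag.

A tree decomposition must satisfy three properties: every vertex lies in some bag; for every edge, both endpoints lie together in some bag; and for every vertex, the bags containing it form a connected subtree. Here vertex d appears in no bag, so the decomposition is invalid.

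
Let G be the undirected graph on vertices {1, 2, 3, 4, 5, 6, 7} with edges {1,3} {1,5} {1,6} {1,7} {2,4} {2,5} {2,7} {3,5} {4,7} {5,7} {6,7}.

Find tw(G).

A width-2 tree decomposition is:
Bags: B1 = {2, 4, 7}  B2 = {2, 5, 7}  B3 = {1, 5, 7}  B4 = {1, 3, 5}  B5 = {1, 6, 7}
Tree: B1–B2, B2–B3, B3–B4, B3–B5
Every bag has size at most 3, so the width is 3 − 1 = 2 and tw(G) ≤ 2. On the other hand G contains the 3-clique {1, 3, 5}. A clique must lie in a single bag of any decomposition, so no decomposition can have width below 2. Hence tw(G) = 2 exactly.

2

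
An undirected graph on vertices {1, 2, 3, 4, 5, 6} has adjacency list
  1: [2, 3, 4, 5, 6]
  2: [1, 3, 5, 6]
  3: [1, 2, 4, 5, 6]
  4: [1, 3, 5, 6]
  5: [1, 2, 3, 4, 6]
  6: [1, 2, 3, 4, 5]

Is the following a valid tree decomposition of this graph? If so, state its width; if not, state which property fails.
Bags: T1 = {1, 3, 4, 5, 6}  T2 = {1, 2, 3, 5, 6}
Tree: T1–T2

Yes; width 4.

Checking the three conditions: (i) the bags cover all of {1, 2, 3, 4, 5, 6}; (ii) for each edge, some bag contains both endpoints; (iii) the bags containing any fixed vertex form a subtree. All hold, so the decomposition is valid with width 5 − 1 = 4.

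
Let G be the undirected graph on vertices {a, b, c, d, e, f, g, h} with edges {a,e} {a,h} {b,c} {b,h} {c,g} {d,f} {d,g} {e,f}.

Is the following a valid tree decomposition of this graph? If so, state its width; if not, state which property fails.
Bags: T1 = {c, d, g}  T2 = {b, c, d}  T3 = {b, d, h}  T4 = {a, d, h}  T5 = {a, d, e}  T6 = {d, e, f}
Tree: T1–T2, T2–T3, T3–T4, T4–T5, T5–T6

Checking the three conditions: (i) the bags cover all of {a, b, c, d, e, f, g, h}; (ii) for each edge, some bag contains both endpoints; (iii) the bags containing any fixed vertex form a subtree. All hold, so the decomposition is valid with width 3 − 1 = 2.

Yes; width 2.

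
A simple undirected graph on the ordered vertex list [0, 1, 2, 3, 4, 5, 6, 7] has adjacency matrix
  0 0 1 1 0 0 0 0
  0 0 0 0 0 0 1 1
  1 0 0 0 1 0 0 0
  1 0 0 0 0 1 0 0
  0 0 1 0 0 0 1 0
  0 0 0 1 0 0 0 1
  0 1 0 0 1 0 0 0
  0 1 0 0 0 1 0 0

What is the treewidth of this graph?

A width-2 tree decomposition is:
Bags: B1 = {1, 6, 7}  B2 = {5, 6, 7}  B3 = {3, 5, 6}  B4 = {0, 3, 6}  B5 = {0, 2, 6}  B6 = {2, 4, 6}
Tree: B1–B2, B2–B3, B3–B4, B4–B5, B5–B6
The largest bag has 3 vertices, giving width 2; this decomposition certifies tw(G) ≤ 2. The edges 6–1–7–5–3–0–2–4–6 form a cycle, so G is not a tree and its treewidth is at least 2. Hence tw(G) = 2 exactly.

2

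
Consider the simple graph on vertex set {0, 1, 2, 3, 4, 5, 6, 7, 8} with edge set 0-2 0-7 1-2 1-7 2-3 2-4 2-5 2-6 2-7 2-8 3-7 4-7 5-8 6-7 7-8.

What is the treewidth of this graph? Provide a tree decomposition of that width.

Treewidth 2.
Bags: B1 = {2, 7, 8}  B2 = {1, 2, 7}  B3 = {2, 3, 7}  B4 = {2, 5, 8}  B5 = {0, 2, 7}  B6 = {2, 6, 7}  B7 = {2, 4, 7}
Tree: B1–B2, B1–B3, B1–B4, B3–B5, B2–B6, B2–B7

Each bag holds 3 vertices, so the decomposition has width 2, which upper-bounds the treewidth. Conversely, {2, 5, 8} is a clique of size 3, and the vertices of any clique must share a bag in every tree decomposition; so some bag has ≥ 3 vertices and tw(G) ≥ 2. The upper and lower bounds meet at 2, so that is the treewidth.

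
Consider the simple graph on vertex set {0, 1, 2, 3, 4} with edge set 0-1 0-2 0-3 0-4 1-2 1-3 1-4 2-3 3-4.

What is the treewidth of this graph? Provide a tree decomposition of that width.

The largest bag has 4 vertices, giving width 3; this decomposition certifies tw(G) ≤ 3. Conversely, {0, 1, 2, 3} is a clique of size 4, and the vertices of any clique must share a bag in every tree decomposition; so some bag has ≥ 4 vertices and tw(G) ≥ 3. The upper and lower bounds meet at 3, so that is the treewidth.

Treewidth 3.
One such decomposition:
Bags: B1 = {0, 1, 2, 3}  B2 = {0, 1, 3, 4}
Tree: B1–B2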